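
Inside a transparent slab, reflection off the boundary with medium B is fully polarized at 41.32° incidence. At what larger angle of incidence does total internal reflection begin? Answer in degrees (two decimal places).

tan θ_B = n₂/n₁ = tan 41.32° = 0.8791.
Total internal reflection: sin θ_c = n₂/n₁ = 0.8791.
θ_c = arcsin(0.8791) = 61.54°.

θ_c ≈ 61.54°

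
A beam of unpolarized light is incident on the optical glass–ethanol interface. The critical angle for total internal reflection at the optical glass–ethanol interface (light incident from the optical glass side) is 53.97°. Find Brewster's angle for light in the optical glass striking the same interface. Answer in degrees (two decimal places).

At the critical angle sin θ_c = n₂/n₁, giving n₂/n₁ = sin 53.97° = 0.8087.
Then tan θ_B = n₂/n₁ = 0.8087, so θ_B = arctan 0.8087 = 38.96°.

θ_B ≈ 38.96°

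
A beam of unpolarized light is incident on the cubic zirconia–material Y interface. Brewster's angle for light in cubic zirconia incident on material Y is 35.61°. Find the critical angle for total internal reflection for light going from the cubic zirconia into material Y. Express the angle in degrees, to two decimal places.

θ_c ≈ 45.74°

n₂/n₁ = tan 35.61° = 0.7162; the critical angle satisfies sin θ_c = n₂/n₁.
θ_c = arcsin(0.7162) = 45.74°.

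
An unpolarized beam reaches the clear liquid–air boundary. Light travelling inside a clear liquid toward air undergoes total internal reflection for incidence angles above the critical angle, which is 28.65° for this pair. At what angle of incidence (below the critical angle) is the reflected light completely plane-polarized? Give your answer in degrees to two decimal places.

θ_B ≈ 25.62°

At the critical angle sin θ_c = n₂/n₁, giving n₂/n₁ = sin 28.65° = 0.4795.
Then tan θ_B = n₂/n₁ = 0.4795, so θ_B = arctan 0.4795 = 25.62°.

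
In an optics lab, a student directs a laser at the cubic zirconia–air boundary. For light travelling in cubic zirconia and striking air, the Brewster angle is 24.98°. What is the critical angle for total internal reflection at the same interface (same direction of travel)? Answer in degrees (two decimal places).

n₂/n₁ = tan 24.98° = 0.4659; the critical angle satisfies sin θ_c = n₂/n₁.
θ_c = arcsin(0.4659) = 27.77°.

θ_c ≈ 27.77°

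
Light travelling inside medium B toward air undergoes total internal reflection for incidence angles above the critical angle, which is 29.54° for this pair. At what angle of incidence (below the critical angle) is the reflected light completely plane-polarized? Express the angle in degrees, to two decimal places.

sin θ_c = n₂/n₁, so n₂/n₁ = sin 29.54° = 0.4930.
Brewster: tan θ_B = n₂/n₁ = 0.4930.
θ_B = arctan(0.4930) = 26.24°.

θ_B ≈ 26.24°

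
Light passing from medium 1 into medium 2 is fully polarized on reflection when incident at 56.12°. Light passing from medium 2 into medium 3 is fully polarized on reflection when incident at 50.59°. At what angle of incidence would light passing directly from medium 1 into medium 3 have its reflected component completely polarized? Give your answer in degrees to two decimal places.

n₂/n₁ = tan 56.12° = 1.4893 and n₃/n₂ = tan 50.59° = 1.2170.
So n₃/n₁ = (n₂/n₁)(n₃/n₂) = 1.4893 × 1.2170 = 1.8124.
θ_B(1→3) = arctan(1.8124) = 61.11°.

θ_B ≈ 61.11°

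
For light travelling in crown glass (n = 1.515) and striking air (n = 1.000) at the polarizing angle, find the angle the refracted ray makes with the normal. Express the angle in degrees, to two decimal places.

θ_t ≈ 56.57°

θ_B = arctan(n₂/n₁) = arctan(1.000/1.515) = 33.43°.
The refracted ray is perpendicular to the reflected ray, so θ_t = 90° − θ_B = 56.57°.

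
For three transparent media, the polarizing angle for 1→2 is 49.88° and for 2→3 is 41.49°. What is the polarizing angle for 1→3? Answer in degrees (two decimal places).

θ_B ≈ 46.38°

Each Brewster angle gives a ratio: n₂/n₁ = tan 49.88° = 1.1867, n₃/n₂ = tan 41.49° = 0.8844.
n₃/n₁ = 1.0495. Then tan θ_B(1→3) = n₃/n₁, so θ_B(1→3) = arctan(1.0495) = 46.38°.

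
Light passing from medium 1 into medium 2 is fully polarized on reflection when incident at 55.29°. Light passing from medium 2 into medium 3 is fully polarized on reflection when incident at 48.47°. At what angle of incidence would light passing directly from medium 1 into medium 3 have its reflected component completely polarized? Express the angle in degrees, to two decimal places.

θ_B ≈ 58.47°

tan θ_B(1→2) = n₂/n₁ = tan 55.29° = 1.4436.
tan θ_B(2→3) = n₃/n₂ = tan 48.47° = 1.1291.
Multiplying, n₃/n₁ = 1.4436 × 1.1291 = 1.6300, and θ_B(1→3) = arctan 1.6300 = 58.47°.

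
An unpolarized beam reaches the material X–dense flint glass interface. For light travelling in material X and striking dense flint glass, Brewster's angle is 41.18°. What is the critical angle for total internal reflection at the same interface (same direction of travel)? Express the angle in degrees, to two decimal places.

tan θ_B = n₂/n₁ = tan 41.18° = 0.8748.
Total internal reflection: sin θ_c = n₂/n₁ = 0.8748.
θ_c = arcsin(0.8748) = 61.02°.

θ_c ≈ 61.02°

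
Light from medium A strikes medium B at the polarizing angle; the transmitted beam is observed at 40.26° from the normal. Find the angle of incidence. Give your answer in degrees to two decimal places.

θ_B ≈ 49.74°

Brewster's condition makes the reflected and refracted beams perpendicular: θ_B + θ_t = 90°.
So θ_B = 90° − θ_t = 90° − 40.26° = 49.74°.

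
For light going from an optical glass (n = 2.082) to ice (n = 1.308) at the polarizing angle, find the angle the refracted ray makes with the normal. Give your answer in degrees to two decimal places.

θ_B = arctan(n₂/n₁) = arctan(1.308/2.082) = 32.14°.
Since θ_B + θ_t = 90° at Brewster incidence, θ_t = 90° − 32.14° = 57.86°.

θ_t ≈ 57.86°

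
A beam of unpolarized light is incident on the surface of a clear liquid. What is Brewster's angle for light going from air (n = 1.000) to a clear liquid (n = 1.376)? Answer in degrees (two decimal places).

tan θ_B = n₂/n₁ = 1.376/1.000 = 1.3760.
So θ_B = arctan 1.3760 = 53.99°.

θ_B ≈ 53.99°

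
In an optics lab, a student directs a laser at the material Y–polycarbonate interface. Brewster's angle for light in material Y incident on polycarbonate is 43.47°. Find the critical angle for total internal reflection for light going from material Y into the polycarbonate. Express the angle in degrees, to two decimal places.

θ_c ≈ 71.44°

From Brewster, n₂/n₁ = tan θ_B = tan 43.47° = 0.9480.
Then sin θ_c = n₂/n₁ = 0.9480, so θ_c = arcsin 0.9480 = 71.44°.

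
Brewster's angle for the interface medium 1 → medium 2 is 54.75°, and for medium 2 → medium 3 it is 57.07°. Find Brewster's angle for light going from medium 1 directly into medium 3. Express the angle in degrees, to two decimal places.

θ_B ≈ 65.41°

Each Brewster angle gives a ratio: n₂/n₁ = tan 54.75° = 1.4150, n₃/n₂ = tan 57.07° = 1.5440.
So n₃/n₁ = (n₂/n₁)(n₃/n₂) = 1.4150 × 1.5440 = 2.1847.
θ_B(1→3) = arctan(2.1847) = 65.41°.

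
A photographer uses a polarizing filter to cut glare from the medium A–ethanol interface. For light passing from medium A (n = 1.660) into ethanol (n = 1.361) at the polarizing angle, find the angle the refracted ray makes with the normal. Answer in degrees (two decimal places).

θ_t ≈ 50.65°

tan θ_B = n₂/n₁ = 1.361/1.660 = 0.8199, so θ_B = 39.35°.
The refracted ray is perpendicular to the reflected ray, so θ_t = 90° − θ_B = 50.65°.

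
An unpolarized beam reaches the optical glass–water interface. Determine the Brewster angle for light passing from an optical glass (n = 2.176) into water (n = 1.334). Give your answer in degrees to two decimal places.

θ_B ≈ 31.51°

The reflected p-component vanishes when tan θ_B = n₂/n₁.
Here n₂/n₁ = 1.334/2.176 = 0.6131, and Brewster's law gives tan θ_B = n₂/n₁.
So θ_B = arctan 0.6131 = 31.51°.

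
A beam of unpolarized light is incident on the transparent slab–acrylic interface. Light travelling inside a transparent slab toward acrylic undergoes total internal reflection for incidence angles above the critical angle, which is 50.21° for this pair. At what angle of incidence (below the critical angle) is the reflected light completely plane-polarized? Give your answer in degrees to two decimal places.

θ_B ≈ 37.54°

sin θ_c = n₂/n₁, so n₂/n₁ = sin 50.21° = 0.7684.
Brewster: tan θ_B = n₂/n₁ = 0.7684.
θ_B = arctan(0.7684) = 37.54°.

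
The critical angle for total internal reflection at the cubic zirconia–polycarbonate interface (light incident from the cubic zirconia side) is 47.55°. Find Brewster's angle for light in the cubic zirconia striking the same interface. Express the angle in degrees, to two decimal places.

θ_B ≈ 36.42°

n₂/n₁ = sin θ_c = sin 47.55° = 0.7379.
tan θ_B equals the same ratio, so θ_B = arctan(0.7379) = 36.42°.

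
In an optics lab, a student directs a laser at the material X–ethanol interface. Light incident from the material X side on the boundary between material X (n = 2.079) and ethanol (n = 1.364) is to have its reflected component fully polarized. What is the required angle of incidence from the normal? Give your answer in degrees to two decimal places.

θ_B ≈ 33.27°

tan θ_B = n₂/n₁ = 1.364/2.079 = 0.6561.
θ_B = arctan(0.6561) = 33.27°.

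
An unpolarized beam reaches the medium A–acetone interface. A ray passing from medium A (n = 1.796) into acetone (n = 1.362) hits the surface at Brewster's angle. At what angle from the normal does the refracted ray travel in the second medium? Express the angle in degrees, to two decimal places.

θ_t ≈ 52.83°

θ_B = arctan(n₂/n₁) = arctan(1.362/1.796) = 37.17°.
The refracted ray is perpendicular to the reflected ray, so θ_t = 90° − θ_B = 52.83°.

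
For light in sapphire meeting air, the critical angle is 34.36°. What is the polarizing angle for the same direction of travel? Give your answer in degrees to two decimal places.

n₂/n₁ = sin θ_c = sin 34.36° = 0.5644.
tan θ_B equals the same ratio, so θ_B = arctan(0.5644) = 29.44°.

θ_B ≈ 29.44°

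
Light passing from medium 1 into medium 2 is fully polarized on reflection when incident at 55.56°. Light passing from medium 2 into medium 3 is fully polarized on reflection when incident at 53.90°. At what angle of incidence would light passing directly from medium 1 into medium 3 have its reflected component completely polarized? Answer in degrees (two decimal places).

θ_B ≈ 63.43°

Each Brewster angle gives a ratio: n₂/n₁ = tan 55.56° = 1.4583, n₃/n₂ = tan 53.90° = 1.3713.
n₃/n₁ = 1.9998. Then tan θ_B(1→3) = n₃/n₁, so θ_B(1→3) = arctan(1.9998) = 63.43°.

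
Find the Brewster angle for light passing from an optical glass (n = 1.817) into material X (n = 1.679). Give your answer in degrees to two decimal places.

At Brewster's angle the reflected and refracted rays are perpendicular, which with Snell's law gives tan θ_B = n₂/n₁.
Brewster's condition: tan θ_B = n₂/n₁ = 1.679/1.817 = 0.9241.
θ_B = arctan(0.9241) = 42.74°.

θ_B ≈ 42.74°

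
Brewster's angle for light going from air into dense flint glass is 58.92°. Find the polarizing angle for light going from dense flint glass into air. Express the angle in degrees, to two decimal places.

Reversing the direction swaps n₁ and n₂, so tan θ_B' = 1/tan θ_B and θ_B' = 90° − θ_B.
Hence θ_B' = 90° − 58.92° = 31.08°.

θ_B' ≈ 31.08°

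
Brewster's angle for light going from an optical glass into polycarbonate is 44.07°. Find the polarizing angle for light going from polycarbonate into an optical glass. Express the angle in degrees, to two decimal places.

The two Brewster angles are complementary: θ_B' = 90° − θ_B = 90° − 44.07° = 45.93°.

θ_B' ≈ 45.93°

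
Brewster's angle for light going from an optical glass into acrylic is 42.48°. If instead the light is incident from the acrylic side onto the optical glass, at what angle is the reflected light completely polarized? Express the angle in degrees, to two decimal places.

θ_B' ≈ 47.52°

tan θ_B' = n₁/n₂ = 1/tan θ_B, so θ_B' = 90° − θ_B.
θ_B' = 90° − 42.48° = 47.52°.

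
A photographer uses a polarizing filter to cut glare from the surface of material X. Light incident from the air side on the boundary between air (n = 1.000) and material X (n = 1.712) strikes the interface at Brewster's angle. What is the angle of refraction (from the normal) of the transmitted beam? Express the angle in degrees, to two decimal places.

θ_t ≈ 30.29°

First find Brewster's angle: tan θ_B = 1.712/1.000 = 1.7120, giving θ_B = 59.71°.
At Brewster's angle the reflected and refracted rays are perpendicular, so θ_t = 90° − θ_B = 90° − 59.71° = 30.29°.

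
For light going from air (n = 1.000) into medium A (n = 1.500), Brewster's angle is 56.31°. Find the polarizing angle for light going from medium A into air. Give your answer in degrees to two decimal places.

tan θ_B' = n₁/n₂ = 1/tan θ_B, so θ_B' = 90° − θ_B.
θ_B' = 90° − 56.31° = 33.69°.

θ_B' ≈ 33.69°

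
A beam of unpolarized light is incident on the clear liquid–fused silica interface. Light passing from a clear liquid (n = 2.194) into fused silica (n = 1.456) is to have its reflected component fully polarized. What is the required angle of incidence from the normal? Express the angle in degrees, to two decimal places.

θ_B ≈ 33.57°

At Brewster's angle the reflected and refracted rays are perpendicular, which with Snell's law gives tan θ_B = n₂/n₁.
tan θ_B = n₂/n₁ = 1.456/2.194 = 0.6636. Taking the arctangent, θ_B = 33.57°.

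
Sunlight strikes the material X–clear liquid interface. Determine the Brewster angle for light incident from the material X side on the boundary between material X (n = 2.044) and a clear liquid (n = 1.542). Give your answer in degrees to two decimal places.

The reflected p-component vanishes when tan θ_B = n₂/n₁.
Brewster's condition: tan θ_B = n₂/n₁ = 1.542/2.044 = 0.7544.
θ_B = arctan(0.7544) = 37.03°.

θ_B ≈ 37.03°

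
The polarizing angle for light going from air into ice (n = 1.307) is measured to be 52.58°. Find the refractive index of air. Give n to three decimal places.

n ≈ 1.000

Brewster's law: tan θ_B = n₂/n₁ (light incident in air, refracted into ice).
n₁ = n₂ / tan θ_B = 1.307 / tan 52.58° = 1.000.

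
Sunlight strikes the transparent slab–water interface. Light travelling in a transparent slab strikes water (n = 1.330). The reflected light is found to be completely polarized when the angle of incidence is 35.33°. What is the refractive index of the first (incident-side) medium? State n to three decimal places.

Full polarization of the reflected beam means tan θ_B = n₂/n₁, where n₁ is the incident medium (a transparent slab).
n₁ = n₂ / tan θ_B = 1.330 / tan 35.33° = 1.876.

n ≈ 1.876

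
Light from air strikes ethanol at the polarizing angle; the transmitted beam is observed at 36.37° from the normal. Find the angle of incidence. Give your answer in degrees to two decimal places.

θ_B ≈ 53.63°

At Brewster's angle the reflected and refracted rays are perpendicular, so θ_B + θ_t = 90°.
So θ_B = 90° − θ_t = 90° − 36.37° = 53.63°.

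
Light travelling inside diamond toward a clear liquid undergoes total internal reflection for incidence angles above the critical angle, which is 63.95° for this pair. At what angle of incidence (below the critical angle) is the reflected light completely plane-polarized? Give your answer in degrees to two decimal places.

θ_B ≈ 41.94°

sin θ_c = n₂/n₁, so n₂/n₁ = sin 63.95° = 0.8984.
Brewster: tan θ_B = n₂/n₁ = 0.8984.
θ_B = arctan(0.8984) = 41.94°.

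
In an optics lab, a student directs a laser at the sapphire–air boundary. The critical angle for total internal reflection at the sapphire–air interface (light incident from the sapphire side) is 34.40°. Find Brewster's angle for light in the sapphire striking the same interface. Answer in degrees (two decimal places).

At the critical angle sin θ_c = n₂/n₁, giving n₂/n₁ = sin 34.40° = 0.5650.
Then tan θ_B = n₂/n₁ = 0.5650, so θ_B = arctan 0.5650 = 29.47°.

θ_B ≈ 29.47°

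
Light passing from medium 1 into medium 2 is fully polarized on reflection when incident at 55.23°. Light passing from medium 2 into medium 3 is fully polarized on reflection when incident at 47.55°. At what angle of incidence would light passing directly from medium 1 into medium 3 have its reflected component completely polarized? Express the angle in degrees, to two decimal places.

tan θ_B(1→2) = n₂/n₁ = tan 55.23° = 1.4404.
tan θ_B(2→3) = n₃/n₂ = tan 47.55° = 1.0932.
So n₃/n₁ = (n₂/n₁)(n₃/n₂) = 1.4404 × 1.0932 = 1.5747.
θ_B(1→3) = arctan(1.5747) = 57.58°.

θ_B ≈ 57.58°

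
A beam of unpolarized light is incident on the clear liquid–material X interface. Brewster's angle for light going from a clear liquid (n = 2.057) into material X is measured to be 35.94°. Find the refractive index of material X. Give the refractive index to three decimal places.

Full polarization of the reflected beam means tan θ_B = n₂/n₁, where n₁ is the incident medium (a clear liquid).
n₂ = n₁ tan θ_B = 2.057 × tan 35.94° = 1.491.

n ≈ 1.491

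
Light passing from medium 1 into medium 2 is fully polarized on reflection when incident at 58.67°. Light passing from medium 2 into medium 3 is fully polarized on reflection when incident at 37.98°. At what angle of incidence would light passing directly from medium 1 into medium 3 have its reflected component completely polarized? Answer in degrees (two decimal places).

θ_B ≈ 52.06°

tan θ_B(1→2) = n₂/n₁ = tan 58.67° = 1.6428.
tan θ_B(2→3) = n₃/n₂ = tan 37.98° = 0.7807.
So n₃/n₁ = (n₂/n₁)(n₃/n₂) = 1.6428 × 0.7807 = 1.2826.
θ_B(1→3) = arctan(1.2826) = 52.06°.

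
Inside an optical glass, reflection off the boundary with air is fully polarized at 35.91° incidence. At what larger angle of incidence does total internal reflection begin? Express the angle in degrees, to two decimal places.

n₂/n₁ = tan 35.91° = 0.7241; the critical angle satisfies sin θ_c = n₂/n₁.
θ_c = arcsin(0.7241) = 46.40°.

θ_c ≈ 46.40°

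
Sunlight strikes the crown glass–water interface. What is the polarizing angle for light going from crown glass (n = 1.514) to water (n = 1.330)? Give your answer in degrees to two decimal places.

The reflected p-component vanishes when tan θ_B = n₂/n₁.
Brewster's condition: tan θ_B = n₂/n₁ = 1.330/1.514 = 0.8785.
So θ_B = arctan 0.8785 = 41.30°.

θ_B ≈ 41.30°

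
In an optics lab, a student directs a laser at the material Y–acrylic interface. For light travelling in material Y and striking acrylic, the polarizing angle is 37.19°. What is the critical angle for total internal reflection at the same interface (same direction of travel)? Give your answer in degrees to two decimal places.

n₂/n₁ = tan 37.19° = 0.7588; the critical angle satisfies sin θ_c = n₂/n₁.
θ_c = arcsin(0.7588) = 49.36°.

θ_c ≈ 49.36°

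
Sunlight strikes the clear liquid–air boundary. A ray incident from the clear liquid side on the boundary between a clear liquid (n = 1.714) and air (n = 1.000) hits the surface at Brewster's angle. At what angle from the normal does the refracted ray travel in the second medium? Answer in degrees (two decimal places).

tan θ_B = n₂/n₁ = 1.000/1.714 = 0.5834, so θ_B = 30.26°.
Since θ_B + θ_t = 90° at Brewster incidence, θ_t = 90° − 30.26° = 59.74°.

θ_t ≈ 59.74°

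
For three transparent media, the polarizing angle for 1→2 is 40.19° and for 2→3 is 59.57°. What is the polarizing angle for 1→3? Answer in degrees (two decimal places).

θ_B ≈ 55.19°

n₂/n₁ = tan 40.19° = 0.8448 and n₃/n₂ = tan 59.57° = 1.7024.
Multiplying, n₃/n₁ = 0.8448 × 1.7024 = 1.4381, and θ_B(1→3) = arctan 1.4381 = 55.19°.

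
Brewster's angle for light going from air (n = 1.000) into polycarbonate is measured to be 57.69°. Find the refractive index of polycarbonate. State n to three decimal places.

At Brewster's angle, tan θ_B = n₂/n₁ with n₁ on the incident side (air) and n₂ on the transmitted side (polycarbonate).
n₂ = n₁ tan θ_B = 1.000 × tan 57.69° = 1.581.

n ≈ 1.581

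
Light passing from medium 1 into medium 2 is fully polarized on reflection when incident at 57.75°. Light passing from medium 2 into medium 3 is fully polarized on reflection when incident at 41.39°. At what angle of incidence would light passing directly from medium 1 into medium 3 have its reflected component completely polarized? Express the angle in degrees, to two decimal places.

θ_B ≈ 54.40°

tan θ_B(1→2) = n₂/n₁ = tan 57.75° = 1.5849.
tan θ_B(2→3) = n₃/n₂ = tan 41.39° = 0.8813.
So n₃/n₁ = (n₂/n₁)(n₃/n₂) = 1.5849 × 0.8813 = 1.3968.
θ_B(1→3) = arctan(1.3968) = 54.40°.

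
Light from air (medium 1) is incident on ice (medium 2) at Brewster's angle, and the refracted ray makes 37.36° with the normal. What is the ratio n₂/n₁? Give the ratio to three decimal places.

n₂/n₁ ≈ 1.310

θ_B + θ_t = 90°, so θ_B = 90° − 37.36° = 52.64°.
tan θ_B = n₂/n₁, so n₂/n₁ = tan 52.64° = 1.310.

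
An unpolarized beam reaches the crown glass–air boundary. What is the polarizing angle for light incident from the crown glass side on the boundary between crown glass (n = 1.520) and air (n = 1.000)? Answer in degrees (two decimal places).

The reflected p-component vanishes when tan θ_B = n₂/n₁.
Here n₂/n₁ = 1.000/1.520 = 0.6579, and Brewster's law gives tan θ_B = n₂/n₁.
So θ_B = arctan 0.6579 = 33.34°.

θ_B ≈ 33.34°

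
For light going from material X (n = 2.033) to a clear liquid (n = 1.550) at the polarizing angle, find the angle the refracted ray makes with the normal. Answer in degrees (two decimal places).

θ_B = arctan(n₂/n₁) = arctan(1.550/2.033) = 37.32°.
Since θ_B + θ_t = 90° at Brewster incidence, θ_t = 90° − 37.32° = 52.68°.

θ_t ≈ 52.68°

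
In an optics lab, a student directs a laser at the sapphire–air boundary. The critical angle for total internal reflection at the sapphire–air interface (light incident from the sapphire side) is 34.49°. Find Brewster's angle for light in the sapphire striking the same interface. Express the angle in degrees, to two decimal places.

At the critical angle sin θ_c = n₂/n₁, giving n₂/n₁ = sin 34.49° = 0.5663.
Then tan θ_B = n₂/n₁ = 0.5663, so θ_B = arctan 0.5663 = 29.52°.

θ_B ≈ 29.52°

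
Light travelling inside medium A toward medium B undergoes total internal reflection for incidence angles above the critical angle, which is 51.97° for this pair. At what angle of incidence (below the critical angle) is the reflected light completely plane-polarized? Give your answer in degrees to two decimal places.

θ_B ≈ 38.23°

sin θ_c = n₂/n₁, so n₂/n₁ = sin 51.97° = 0.7877.
Brewster: tan θ_B = n₂/n₁ = 0.7877.
θ_B = arctan(0.7877) = 38.23°.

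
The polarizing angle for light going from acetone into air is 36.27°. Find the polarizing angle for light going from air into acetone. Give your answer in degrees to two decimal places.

θ_B' ≈ 53.73°

The two Brewster angles are complementary: θ_B' = 90° − θ_B = 90° − 36.27° = 53.73°.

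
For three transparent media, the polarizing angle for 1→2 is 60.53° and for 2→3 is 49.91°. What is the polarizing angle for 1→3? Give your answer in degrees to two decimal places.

θ_B ≈ 64.56°

Each Brewster angle gives a ratio: n₂/n₁ = tan 60.53° = 1.7697, n₃/n₂ = tan 49.91° = 1.1880.
So n₃/n₁ = (n₂/n₁)(n₃/n₂) = 1.7697 × 1.1880 = 2.1023.
θ_B(1→3) = arctan(2.1023) = 64.56°.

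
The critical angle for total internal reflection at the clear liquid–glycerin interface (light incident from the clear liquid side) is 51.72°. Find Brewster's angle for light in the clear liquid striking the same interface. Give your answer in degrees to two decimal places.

θ_B ≈ 38.13°

sin θ_c = n₂/n₁, so n₂/n₁ = sin 51.72° = 0.7850.
Brewster: tan θ_B = n₂/n₁ = 0.7850.
θ_B = arctan(0.7850) = 38.13°.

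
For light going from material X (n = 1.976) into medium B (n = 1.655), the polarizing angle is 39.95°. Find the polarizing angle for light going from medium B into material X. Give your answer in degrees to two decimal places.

θ_B' ≈ 50.05°

The two Brewster angles are complementary: θ_B' = 90° − θ_B = 90° − 39.95° = 50.05°.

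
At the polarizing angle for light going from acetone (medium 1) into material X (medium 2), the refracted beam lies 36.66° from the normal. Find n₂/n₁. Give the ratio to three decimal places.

At Brewster incidence θ_B = 90° − θ_t = 90° − 36.66° = 53.34°.
tan θ_B = n₂/n₁, so n₂/n₁ = tan 53.34° = 1.344.

n₂/n₁ ≈ 1.344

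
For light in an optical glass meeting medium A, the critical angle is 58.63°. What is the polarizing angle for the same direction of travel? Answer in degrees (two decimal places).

θ_B ≈ 40.49°

At the critical angle sin θ_c = n₂/n₁, giving n₂/n₁ = sin 58.63° = 0.8538.
Then tan θ_B = n₂/n₁ = 0.8538, so θ_B = arctan 0.8538 = 40.49°.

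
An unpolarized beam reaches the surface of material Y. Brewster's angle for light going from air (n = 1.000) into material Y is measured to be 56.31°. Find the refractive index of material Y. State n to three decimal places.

Brewster's law: tan θ_B = n₂/n₁ (light incident in air, refracted into material Y).
n₂ = n₁ tan θ_B = 1.000 × tan 56.31° = 1.500.

n ≈ 1.500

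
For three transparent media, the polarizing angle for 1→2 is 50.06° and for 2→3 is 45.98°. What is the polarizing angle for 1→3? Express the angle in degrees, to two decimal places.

θ_B ≈ 51.02°

tan θ_B(1→2) = n₂/n₁ = tan 50.06° = 1.1943.
tan θ_B(2→3) = n₃/n₂ = tan 45.98° = 1.0348.
n₃/n₁ = 1.2359. Then tan θ_B(1→3) = n₃/n₁, so θ_B(1→3) = arctan(1.2359) = 51.02°.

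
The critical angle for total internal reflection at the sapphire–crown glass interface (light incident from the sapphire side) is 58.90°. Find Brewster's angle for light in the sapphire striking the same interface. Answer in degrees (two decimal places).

n₂/n₁ = sin θ_c = sin 58.90° = 0.8563.
tan θ_B equals the same ratio, so θ_B = arctan(0.8563) = 40.57°.

θ_B ≈ 40.57°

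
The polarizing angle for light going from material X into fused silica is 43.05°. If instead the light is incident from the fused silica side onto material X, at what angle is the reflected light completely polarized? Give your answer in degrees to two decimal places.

tan θ_B' = n₁/n₂ = 1/tan θ_B, so θ_B' = 90° − θ_B.
θ_B' = 90° − 43.05° = 46.95°.

θ_B' ≈ 46.95°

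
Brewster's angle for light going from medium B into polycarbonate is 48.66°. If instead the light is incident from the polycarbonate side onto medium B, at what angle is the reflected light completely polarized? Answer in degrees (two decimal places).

θ_B' ≈ 41.34°

tan θ_B' = n₁/n₂ = 1/tan θ_B, so θ_B' = 90° − θ_B.
θ_B' = 90° − 48.66° = 41.34°.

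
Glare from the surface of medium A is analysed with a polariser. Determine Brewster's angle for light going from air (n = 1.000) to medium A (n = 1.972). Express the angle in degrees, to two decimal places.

tan θ_B = n₂/n₁ = 1.972/1.000 = 1.9720.
θ_B = arctan(1.9720) = 63.11°.

θ_B ≈ 63.11°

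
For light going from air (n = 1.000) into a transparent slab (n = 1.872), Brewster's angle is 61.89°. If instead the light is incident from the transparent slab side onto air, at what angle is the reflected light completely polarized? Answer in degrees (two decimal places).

tan θ_B' = n₁/n₂ = 1/tan θ_B, so θ_B' = 90° − θ_B.
θ_B' = 90° − 61.89° = 28.11°.

θ_B' ≈ 28.11°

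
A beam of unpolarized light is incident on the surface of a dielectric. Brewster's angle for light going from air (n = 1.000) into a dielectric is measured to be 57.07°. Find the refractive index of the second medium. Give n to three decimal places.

At Brewster's angle, tan θ_B = n₂/n₁ with n₁ on the incident side (air) and n₂ on the transmitted side (a dielectric).
n₂ = n₁ tan θ_B = 1.000 × tan 57.07° = 1.544.

n ≈ 1.544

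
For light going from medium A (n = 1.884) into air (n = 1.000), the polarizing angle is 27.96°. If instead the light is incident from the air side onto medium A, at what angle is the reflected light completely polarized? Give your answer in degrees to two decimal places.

Reversing the direction swaps n₁ and n₂, so tan θ_B' = 1/tan θ_B and θ_B' = 90° − θ_B.
Hence θ_B' = 90° − 27.96° = 62.04°.

θ_B' ≈ 62.04°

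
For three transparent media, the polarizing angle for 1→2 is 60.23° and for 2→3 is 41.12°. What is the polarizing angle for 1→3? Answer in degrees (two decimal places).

tan θ_B(1→2) = n₂/n₁ = tan 60.23° = 1.7482.
tan θ_B(2→3) = n₃/n₂ = tan 41.12° = 0.8730.
n₃/n₁ = 1.5261. Then tan θ_B(1→3) = n₃/n₁, so θ_B(1→3) = arctan(1.5261) = 56.77°.

θ_B ≈ 56.77°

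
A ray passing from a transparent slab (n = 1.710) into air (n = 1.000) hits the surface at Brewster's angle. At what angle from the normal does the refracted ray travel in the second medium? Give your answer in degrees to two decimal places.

θ_t ≈ 59.68°

First find Brewster's angle: tan θ_B = 1.000/1.710 = 0.5848, giving θ_B = 30.32°.
The refracted ray is perpendicular to the reflected ray, so θ_t = 90° − θ_B = 59.68°.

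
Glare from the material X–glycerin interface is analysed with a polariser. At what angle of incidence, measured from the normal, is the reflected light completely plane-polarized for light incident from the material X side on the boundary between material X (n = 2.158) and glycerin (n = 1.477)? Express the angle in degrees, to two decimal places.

θ_B ≈ 34.39°

Here n₂/n₁ = 1.477/2.158 = 0.6844, and Brewster's law gives tan θ_B = n₂/n₁. Taking the arctangent, θ_B = 34.39°.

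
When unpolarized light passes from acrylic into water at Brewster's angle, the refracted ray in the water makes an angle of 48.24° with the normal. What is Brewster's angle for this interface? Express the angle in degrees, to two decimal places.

θ_B ≈ 41.76°

Since the reflected and refracted rays are at right angles at the polarizing angle, θ_B + θ_t = 90°.
θ_B = 90° − 48.24° = 41.76°.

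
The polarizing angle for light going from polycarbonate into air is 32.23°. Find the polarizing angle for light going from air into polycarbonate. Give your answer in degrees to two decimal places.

θ_B' ≈ 57.77°

tan θ_B' = n₁/n₂ = 1/tan θ_B, so θ_B' = 90° − θ_B.
θ_B' = 90° − 32.23° = 57.77°.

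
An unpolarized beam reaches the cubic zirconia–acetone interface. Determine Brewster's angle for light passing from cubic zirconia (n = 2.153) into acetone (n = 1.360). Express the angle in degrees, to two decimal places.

θ_B ≈ 32.28°

Brewster's condition: tan θ_B = n₂/n₁ = 1.360/2.153 = 0.6317.
θ_B = arctan(0.6317) = 32.28°.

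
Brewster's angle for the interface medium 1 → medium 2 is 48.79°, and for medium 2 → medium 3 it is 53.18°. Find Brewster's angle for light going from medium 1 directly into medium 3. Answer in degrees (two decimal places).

θ_B ≈ 56.75°

Each Brewster angle gives a ratio: n₂/n₁ = tan 48.79° = 1.1419, n₃/n₂ = tan 53.18° = 1.3358.
n₃/n₁ = 1.5253. Then tan θ_B(1→3) = n₃/n₁, so θ_B(1→3) = arctan(1.5253) = 56.75°.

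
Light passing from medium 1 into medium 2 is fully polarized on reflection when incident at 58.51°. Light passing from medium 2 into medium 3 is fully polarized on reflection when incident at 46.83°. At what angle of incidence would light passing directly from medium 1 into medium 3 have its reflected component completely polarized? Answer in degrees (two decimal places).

Each Brewster angle gives a ratio: n₂/n₁ = tan 58.51° = 1.6325, n₃/n₂ = tan 46.83° = 1.0660.
n₃/n₁ = 1.7403. Then tan θ_B(1→3) = n₃/n₁, so θ_B(1→3) = arctan(1.7403) = 60.12°.

θ_B ≈ 60.12°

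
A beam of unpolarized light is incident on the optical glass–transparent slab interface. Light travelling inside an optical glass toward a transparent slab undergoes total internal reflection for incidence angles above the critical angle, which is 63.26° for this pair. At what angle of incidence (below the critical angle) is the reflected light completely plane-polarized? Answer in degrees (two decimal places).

At the critical angle sin θ_c = n₂/n₁, giving n₂/n₁ = sin 63.26° = 0.8931.
Then tan θ_B = n₂/n₁ = 0.8931, so θ_B = arctan 0.8931 = 41.77°.

θ_B ≈ 41.77°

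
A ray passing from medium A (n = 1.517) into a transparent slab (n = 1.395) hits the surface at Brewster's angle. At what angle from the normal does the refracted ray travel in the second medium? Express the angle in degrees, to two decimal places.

θ_t ≈ 47.40°

tan θ_B = n₂/n₁ = 1.395/1.517 = 0.9196, so θ_B = 42.60°.
At Brewster's angle the reflected and refracted rays are perpendicular, so θ_t = 90° − θ_B = 90° − 42.60° = 47.40°.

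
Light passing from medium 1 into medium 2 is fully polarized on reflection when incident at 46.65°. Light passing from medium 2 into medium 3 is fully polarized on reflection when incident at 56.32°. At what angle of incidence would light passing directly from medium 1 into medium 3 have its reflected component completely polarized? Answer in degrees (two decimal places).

n₂/n₁ = tan 46.65° = 1.0593 and n₃/n₂ = tan 56.32° = 1.5006.
Multiplying, n₃/n₁ = 1.0593 × 1.5006 = 1.5896, and θ_B(1→3) = arctan 1.5896 = 57.83°.

θ_B ≈ 57.83°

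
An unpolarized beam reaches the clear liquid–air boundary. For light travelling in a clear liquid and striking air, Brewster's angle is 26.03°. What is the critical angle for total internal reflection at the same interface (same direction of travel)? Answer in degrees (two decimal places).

θ_c ≈ 29.23°

tan θ_B = n₂/n₁ = tan 26.03° = 0.4884.
Total internal reflection: sin θ_c = n₂/n₁ = 0.4884.
θ_c = arcsin(0.4884) = 29.23°.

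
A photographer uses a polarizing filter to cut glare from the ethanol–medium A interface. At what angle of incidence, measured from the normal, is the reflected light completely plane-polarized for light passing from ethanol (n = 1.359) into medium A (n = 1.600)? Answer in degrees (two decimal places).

θ_B ≈ 49.66°

Brewster's condition: tan θ_B = n₂/n₁ = 1.600/1.359 = 1.1773.
θ_B = arctan(1.1773) = 49.66°.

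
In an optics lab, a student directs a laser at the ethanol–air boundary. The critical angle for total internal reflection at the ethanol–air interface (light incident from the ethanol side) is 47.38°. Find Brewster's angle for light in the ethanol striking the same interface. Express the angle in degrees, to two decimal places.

θ_B ≈ 36.35°

n₂/n₁ = sin θ_c = sin 47.38° = 0.7359.
tan θ_B equals the same ratio, so θ_B = arctan(0.7359) = 36.35°.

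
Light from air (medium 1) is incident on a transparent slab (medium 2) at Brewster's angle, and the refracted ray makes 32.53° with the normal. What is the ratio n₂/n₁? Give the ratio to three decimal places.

n₂/n₁ ≈ 1.568

θ_B + θ_t = 90°, so θ_B = 90° − 32.53° = 57.47°.
tan θ_B = n₂/n₁, so n₂/n₁ = tan 57.47° = 1.568.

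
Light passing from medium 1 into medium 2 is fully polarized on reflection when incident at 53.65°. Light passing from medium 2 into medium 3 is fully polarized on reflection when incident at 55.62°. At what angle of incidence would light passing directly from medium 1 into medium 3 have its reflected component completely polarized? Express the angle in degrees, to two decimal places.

θ_B ≈ 63.27°

n₂/n₁ = tan 53.65° = 1.3588 and n₃/n₂ = tan 55.62° = 1.4616.
So n₃/n₁ = (n₂/n₁)(n₃/n₂) = 1.3588 × 1.4616 = 1.9860.
θ_B(1→3) = arctan(1.9860) = 63.27°.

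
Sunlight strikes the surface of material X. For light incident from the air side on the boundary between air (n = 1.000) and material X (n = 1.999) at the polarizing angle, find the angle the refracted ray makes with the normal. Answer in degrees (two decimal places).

tan θ_B = n₂/n₁ = 1.999/1.000 = 1.9990, so θ_B = 63.42°.
The refracted ray is perpendicular to the reflected ray, so θ_t = 90° − θ_B = 26.58°.

θ_t ≈ 26.58°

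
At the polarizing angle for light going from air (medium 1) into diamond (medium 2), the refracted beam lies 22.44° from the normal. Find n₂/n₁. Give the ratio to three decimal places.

θ_B + θ_t = 90°, so θ_B = 90° − 22.44° = 67.56°.
Then n₂/n₁ = tan θ_B = tan 67.56° = 2.421.

n₂/n₁ ≈ 2.421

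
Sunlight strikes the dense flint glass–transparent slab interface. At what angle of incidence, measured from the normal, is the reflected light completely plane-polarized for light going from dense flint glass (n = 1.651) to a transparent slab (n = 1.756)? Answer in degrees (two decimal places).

θ_B ≈ 46.77°

Brewster's condition: tan θ_B = n₂/n₁ = 1.756/1.651 = 1.0636.
θ_B = arctan(1.0636) = 46.77°.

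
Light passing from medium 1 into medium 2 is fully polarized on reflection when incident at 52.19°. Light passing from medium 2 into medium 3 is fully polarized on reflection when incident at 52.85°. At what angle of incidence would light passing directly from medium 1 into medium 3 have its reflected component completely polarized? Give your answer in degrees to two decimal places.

tan θ_B(1→2) = n₂/n₁ = tan 52.19° = 1.2887.
tan θ_B(2→3) = n₃/n₂ = tan 52.85° = 1.3198.
So n₃/n₁ = (n₂/n₁)(n₃/n₂) = 1.2887 × 1.3198 = 1.7009.
θ_B(1→3) = arctan(1.7009) = 59.55°.

θ_B ≈ 59.55°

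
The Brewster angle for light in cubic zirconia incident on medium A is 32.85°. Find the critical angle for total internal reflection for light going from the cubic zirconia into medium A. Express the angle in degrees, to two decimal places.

n₂/n₁ = tan 32.85° = 0.6457; the critical angle satisfies sin θ_c = n₂/n₁.
θ_c = arcsin(0.6457) = 40.22°.

θ_c ≈ 40.22°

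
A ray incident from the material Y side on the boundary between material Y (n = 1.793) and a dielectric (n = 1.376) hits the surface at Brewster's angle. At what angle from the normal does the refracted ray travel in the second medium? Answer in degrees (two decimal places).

θ_t ≈ 52.50°

First find Brewster's angle: tan θ_B = 1.376/1.793 = 0.7674, giving θ_B = 37.50°.
At Brewster's angle the reflected and refracted rays are perpendicular, so θ_t = 90° − θ_B = 90° − 37.50° = 52.50°.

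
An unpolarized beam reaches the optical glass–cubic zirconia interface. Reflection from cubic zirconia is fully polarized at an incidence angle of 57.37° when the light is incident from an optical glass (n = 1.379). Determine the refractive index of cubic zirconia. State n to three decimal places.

n ≈ 2.154

At Brewster's angle, tan θ_B = n₂/n₁ with n₁ on the incident side (an optical glass) and n₂ on the transmitted side (cubic zirconia).
n₂ = n₁ tan θ_B = 1.379 × tan 57.37° = 2.154.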